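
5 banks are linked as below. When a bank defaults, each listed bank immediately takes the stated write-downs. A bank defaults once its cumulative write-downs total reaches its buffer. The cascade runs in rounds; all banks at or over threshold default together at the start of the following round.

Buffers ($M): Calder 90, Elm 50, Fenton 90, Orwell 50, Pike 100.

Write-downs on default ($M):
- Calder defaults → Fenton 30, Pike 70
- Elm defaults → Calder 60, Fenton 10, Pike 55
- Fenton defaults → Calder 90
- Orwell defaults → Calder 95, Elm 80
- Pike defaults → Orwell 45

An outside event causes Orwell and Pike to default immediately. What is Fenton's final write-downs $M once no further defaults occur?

Round 1 — Orwell, Pike default (initial).
  Calder: +95 → 95 ≥ 90
  Elm: +80 → 80 ≥ 50
Round 2 — Calder, Elm default.
  Fenton: +30+10 → 40 < 90
No further defaults.

40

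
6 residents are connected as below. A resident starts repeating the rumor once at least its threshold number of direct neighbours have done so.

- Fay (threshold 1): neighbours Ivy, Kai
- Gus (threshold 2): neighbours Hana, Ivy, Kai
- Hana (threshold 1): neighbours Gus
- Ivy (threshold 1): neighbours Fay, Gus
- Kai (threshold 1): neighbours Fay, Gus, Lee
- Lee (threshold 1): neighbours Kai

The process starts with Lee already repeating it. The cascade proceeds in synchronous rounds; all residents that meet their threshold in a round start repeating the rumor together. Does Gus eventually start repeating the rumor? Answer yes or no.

Round 1 — Lee starts repeating the rumor (initial).
Round 2 — checking thresholds:
  Kai: 1 of 3 neighbours ≥ 1, starts repeating the rumor.
Round 3 — checking thresholds:
  Fay: 1 of 2 neighbours ≥ 1, starts repeating the rumor.
  Gus: 1 of 3 neighbours < 2, holds.
Round 4 — checking thresholds:
  Gus: 1 of 3 neighbours < 2, holds.
  Ivy: 1 of 2 neighbours ≥ 1, starts repeating the rumor.
Round 5 — checking thresholds:
  Gus: 2 of 3 neighbours ≥ 2, starts repeating the rumor.
Round 6 — checking thresholds:
  Hana: 1 of 1 neighbours ≥ 1, starts repeating the rumor.
Round 7 — no new spreads; cascade stops.

yes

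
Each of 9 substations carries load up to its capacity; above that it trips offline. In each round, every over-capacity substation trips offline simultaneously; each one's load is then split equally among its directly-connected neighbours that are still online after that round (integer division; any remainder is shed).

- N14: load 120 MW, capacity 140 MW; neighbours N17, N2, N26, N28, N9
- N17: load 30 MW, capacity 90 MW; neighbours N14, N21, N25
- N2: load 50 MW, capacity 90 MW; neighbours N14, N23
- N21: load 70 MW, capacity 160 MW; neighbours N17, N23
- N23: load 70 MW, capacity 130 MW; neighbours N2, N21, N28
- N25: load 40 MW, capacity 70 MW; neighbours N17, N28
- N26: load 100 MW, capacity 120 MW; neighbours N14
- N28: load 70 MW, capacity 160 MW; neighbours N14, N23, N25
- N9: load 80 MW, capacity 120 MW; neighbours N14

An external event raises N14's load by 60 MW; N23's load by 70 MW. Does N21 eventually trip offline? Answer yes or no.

no

Round 1 — N14 at 180 > 140; N23 at 140 > 130. N14, N23 trip offline.
  N14 sheds 180 MW to N17, N2, N26, N28, N9: 36 each.
    N17: 30+36 = 66 ≤ 90
    N2: 50+36 = 86 ≤ 90
    N26: 100+36 = 136 > 120
    N28: 70+36 = 106 ≤ 160
    N9: 80+36 = 116 ≤ 120
  N23 sheds 140 MW to N2, N21, N28: 46 each (2 lost).
    N2: 86+46 = 132 > 90
    N21: 70+46 = 116 ≤ 160
    N28: 106+46 = 152 ≤ 160
Round 2 — N2, N26 trip offline.
  N2 sheds 132 MW: no online neighbours, lost.
  N26 sheds 136 MW: no online neighbours, lost.
No further trips.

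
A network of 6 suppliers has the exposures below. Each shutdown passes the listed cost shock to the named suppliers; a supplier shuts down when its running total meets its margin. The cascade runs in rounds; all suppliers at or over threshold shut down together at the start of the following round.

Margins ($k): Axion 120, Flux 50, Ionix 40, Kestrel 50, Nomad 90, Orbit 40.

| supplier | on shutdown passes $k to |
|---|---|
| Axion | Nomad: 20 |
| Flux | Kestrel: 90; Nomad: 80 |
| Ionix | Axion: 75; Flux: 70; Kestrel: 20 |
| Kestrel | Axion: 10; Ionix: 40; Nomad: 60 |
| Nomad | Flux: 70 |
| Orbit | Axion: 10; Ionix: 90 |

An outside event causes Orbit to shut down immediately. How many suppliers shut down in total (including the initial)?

5

Round 1 — Orbit shuts down (initial).
  Axion: +10 → 10 < 120
  Ionix: +90 → 90 ≥ 40
Round 2 — Ionix shuts down.
  Axion: +75 → 85 < 120
  Flux: +70 → 70 ≥ 50
  Kestrel: +20 → 20 < 50
Round 3 — Flux shuts down.
  Kestrel: +90 → 110 ≥ 50
  Nomad: +80 → 80 < 90
Round 4 — Kestrel shuts down.
  Axion: +10 → 95 < 120
  Nomad: +60 → 140 ≥ 90
Round 5 — Nomad shuts down.
No further shutdowns.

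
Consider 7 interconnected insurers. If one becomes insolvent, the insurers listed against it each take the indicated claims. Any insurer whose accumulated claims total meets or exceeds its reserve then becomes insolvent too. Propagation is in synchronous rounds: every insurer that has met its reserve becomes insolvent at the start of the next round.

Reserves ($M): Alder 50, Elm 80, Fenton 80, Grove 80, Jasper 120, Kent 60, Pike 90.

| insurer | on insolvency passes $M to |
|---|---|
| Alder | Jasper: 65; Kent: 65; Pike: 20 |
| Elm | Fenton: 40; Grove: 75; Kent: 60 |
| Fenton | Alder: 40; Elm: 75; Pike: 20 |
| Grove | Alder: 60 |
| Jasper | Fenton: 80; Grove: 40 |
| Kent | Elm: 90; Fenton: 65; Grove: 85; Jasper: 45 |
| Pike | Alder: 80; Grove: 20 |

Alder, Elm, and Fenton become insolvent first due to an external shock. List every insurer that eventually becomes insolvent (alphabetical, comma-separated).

Round 1 — Alder, Elm, Fenton become insolvent (initial).
  Grove: +75 → 75 < 80
  Jasper: +65 → 65 < 120
  Kent: +65+60 → 125 ≥ 60
  Pike: +20+20 → 40 < 90
Round 2 — Kent becomes insolvent.
  Grove: +85 → 160 ≥ 80
  Jasper: +45 → 110 < 120
Round 3 — Grove becomes insolvent.
No further insolvencies.

Alder, Elm, Fenton, Grove, Kent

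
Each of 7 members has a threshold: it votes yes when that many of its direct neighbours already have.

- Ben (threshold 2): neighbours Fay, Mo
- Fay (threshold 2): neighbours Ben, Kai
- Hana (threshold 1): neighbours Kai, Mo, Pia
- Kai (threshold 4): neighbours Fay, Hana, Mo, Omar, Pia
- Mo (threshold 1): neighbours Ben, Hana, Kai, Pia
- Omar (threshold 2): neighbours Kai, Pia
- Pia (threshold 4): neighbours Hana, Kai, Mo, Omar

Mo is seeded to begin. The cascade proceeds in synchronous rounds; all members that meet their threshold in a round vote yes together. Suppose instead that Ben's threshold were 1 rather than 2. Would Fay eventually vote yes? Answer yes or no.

With Ben's threshold at 1:
Round 1 — Mo votes yes (initial).
Round 2 — checking thresholds:
  Ben: 1 of 2 neighbours ≥ 1, votes yes.
  Hana: 1 of 3 neighbours ≥ 1, votes yes.
  Kai: 1 of 5 neighbours < 4, not yet.
  Pia: 1 of 4 neighbours < 4, not yet.
Round 3 — no new yes votes; cascade stops.

no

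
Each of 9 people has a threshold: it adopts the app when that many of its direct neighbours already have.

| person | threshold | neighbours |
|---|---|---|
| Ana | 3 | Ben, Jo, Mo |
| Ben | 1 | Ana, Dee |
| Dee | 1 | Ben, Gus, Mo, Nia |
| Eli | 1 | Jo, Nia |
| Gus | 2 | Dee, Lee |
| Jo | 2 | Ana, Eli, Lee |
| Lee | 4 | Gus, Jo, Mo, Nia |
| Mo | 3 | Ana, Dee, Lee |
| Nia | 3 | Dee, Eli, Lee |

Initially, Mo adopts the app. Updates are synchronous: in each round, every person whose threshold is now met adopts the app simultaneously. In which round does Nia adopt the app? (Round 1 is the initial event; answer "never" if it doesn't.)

Round 1 — Mo adopts the app (initial).
Round 2 — checking thresholds:
  Ana: 1 of 3 neighbours < 3, holds.
  Dee: 1 of 4 neighbours ≥ 1, adopts the app.
  Lee: 1 of 4 neighbours < 4, holds.
Round 3 — checking thresholds:
  Ana: 1 of 3 neighbours < 3, holds.
  Ben: 1 of 2 neighbours ≥ 1, adopts the app.
  Gus: 1 of 2 neighbours < 2, holds.
  Lee: 1 of 4 neighbours < 4, holds.
  Nia: 1 of 3 neighbours < 3, holds.
Round 4 — no new adoptions; cascade stops.

never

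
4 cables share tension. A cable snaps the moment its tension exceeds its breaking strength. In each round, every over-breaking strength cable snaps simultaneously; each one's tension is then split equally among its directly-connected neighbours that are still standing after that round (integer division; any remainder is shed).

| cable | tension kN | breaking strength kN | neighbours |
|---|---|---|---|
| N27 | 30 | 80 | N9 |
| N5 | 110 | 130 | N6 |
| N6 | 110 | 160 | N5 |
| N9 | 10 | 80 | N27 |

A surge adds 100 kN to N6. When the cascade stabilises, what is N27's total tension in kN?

Round 1 — N6 at 210 > 160. N6 snaps.
  N6 sheds 210 kN to N5: 210 each.
    N5: 110+210 = 320 > 130
Round 2 — N5 snaps.
  N5 sheds 320 kN: no online neighbours, lost.
No further breaks.

30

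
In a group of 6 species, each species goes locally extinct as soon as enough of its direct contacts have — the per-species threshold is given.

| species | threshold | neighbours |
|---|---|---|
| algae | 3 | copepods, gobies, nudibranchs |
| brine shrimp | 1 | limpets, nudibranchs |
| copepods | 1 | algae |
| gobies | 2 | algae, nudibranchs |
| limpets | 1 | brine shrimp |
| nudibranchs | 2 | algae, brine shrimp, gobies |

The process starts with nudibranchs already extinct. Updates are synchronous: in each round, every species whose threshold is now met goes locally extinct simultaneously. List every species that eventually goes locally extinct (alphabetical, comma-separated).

brine shrimp, limpets, nudibranchs

Round 1 — nudibranchs goes locally extinct (initial).
Round 2 — checking thresholds:
  algae: 1 of 3 neighbours < 3, holds.
  brine shrimp: 1 of 2 neighbours ≥ 1, goes locally extinct.
  gobies: 1 of 2 neighbours < 2, holds.
Round 3 — checking thresholds:
  algae: 1 of 3 neighbours < 3, holds.
  gobies: 1 of 2 neighbours < 2, holds.
  limpets: 1 of 1 neighbours ≥ 1, goes locally extinct.
Round 4 — no new extinctions; cascade stops.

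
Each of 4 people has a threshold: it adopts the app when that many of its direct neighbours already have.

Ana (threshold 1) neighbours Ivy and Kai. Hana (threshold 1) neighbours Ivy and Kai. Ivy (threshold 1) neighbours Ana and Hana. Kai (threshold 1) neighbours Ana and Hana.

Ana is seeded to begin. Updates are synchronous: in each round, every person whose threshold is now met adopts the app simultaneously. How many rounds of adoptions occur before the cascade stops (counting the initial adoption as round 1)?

3

Round 1 — Ana adopts the app (initial).
Round 2 — checking thresholds:
  Ivy: 1 of 2 neighbours ≥ 1, adopts the app.
  Kai: 1 of 2 neighbours ≥ 1, adopts the app.
Round 3 — checking thresholds:
  Hana: 2 of 2 neighbours ≥ 1, adopts the app.
Round 4 — no new adoptions; cascade stops.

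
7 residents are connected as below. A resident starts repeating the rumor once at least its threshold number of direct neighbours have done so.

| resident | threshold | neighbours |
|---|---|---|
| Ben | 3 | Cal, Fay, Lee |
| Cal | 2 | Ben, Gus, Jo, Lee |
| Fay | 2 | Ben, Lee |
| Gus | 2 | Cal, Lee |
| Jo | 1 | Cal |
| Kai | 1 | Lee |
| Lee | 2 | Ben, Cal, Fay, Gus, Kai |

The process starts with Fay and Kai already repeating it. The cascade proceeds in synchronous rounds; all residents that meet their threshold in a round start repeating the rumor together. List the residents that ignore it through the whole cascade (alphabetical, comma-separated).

Ben, Cal, Gus, Jo

Round 1 — Fay, Kai start repeating the rumor (initial).
Round 2 — checking thresholds:
  Ben: 1 of 3 neighbours < 3, holds.
  Lee: 2 of 5 neighbours ≥ 2, starts repeating the rumor.
Round 3 — no new spreads; cascade stops.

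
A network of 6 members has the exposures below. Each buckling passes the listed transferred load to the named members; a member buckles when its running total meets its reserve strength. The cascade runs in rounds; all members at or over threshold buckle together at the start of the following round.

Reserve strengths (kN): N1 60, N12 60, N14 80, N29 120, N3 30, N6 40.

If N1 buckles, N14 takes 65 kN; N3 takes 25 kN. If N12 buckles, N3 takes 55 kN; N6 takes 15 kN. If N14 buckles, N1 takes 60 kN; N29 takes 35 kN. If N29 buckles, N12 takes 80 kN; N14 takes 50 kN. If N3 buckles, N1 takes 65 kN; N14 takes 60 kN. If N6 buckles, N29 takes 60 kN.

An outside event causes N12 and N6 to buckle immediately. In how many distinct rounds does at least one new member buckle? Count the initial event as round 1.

Round 1 — N12, N6 buckle (initial).
  N29: +60 → 60 < 120
  N3: +55 → 55 ≥ 30
Round 2 — N3 buckles.
  N1: +65 → 65 ≥ 60
  N14: +60 → 60 < 80
Round 3 — N1 buckles.
  N14: +65 → 125 ≥ 80
Round 4 — N14 buckles.
  N29: +35 → 95 < 120
No further bucklings.

4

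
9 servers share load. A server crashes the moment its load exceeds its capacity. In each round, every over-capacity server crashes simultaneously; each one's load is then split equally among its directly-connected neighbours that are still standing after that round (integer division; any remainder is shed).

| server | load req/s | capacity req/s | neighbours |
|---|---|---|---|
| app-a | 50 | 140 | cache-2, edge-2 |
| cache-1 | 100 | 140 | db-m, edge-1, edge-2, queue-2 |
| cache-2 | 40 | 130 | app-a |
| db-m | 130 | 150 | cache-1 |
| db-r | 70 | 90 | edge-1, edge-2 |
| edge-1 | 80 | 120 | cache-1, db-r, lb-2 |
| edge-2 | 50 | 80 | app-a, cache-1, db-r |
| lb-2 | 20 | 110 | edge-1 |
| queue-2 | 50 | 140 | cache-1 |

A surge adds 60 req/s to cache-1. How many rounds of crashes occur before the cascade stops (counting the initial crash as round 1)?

5

Round 1 — cache-1 at 160 > 140. cache-1 crashes.
  cache-1 sheds 160 req/s to db-m, edge-1, edge-2, queue-2: 40 each.
    db-m: 130+40 = 170 > 150
    edge-1: 80+40 = 120 ≤ 120
    edge-2: 50+40 = 90 > 80
    queue-2: 50+40 = 90 ≤ 140
Round 2 — db-m, edge-2 crash.
  db-m sheds 170 req/s: no online neighbours, lost.
  edge-2 sheds 90 req/s to app-a, db-r: 45 each.
    app-a: 50+45 = 95 ≤ 140
    db-r: 70+45 = 115 > 90
Round 3 — db-r crashes.
  db-r sheds 115 req/s to edge-1: 115 each.
    edge-1: 120+115 = 235 > 120
Round 4 — edge-1 crashes.
  edge-1 sheds 235 req/s to lb-2: 235 each.
    lb-2: 20+235 = 255 > 110
Round 5 — lb-2 crashes.
  lb-2 sheds 255 req/s: no online neighbours, lost.
No further crashes.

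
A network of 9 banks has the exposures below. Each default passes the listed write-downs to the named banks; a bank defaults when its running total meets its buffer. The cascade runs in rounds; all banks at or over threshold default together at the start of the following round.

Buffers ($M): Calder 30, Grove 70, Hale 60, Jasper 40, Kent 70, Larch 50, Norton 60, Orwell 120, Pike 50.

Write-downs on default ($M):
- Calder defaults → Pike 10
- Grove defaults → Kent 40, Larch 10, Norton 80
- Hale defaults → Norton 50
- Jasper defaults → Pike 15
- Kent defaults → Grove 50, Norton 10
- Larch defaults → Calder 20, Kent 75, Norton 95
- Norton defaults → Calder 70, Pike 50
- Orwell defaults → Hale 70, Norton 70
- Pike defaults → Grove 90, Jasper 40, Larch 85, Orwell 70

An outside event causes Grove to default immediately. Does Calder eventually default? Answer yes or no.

yes

Round 1 — Grove defaults (initial).
  Kent: +40 → 40 < 70
  Larch: +10 → 10 < 50
  Norton: +80 → 80 ≥ 60
Round 2 — Norton defaults.
  Calder: +70 → 70 ≥ 30
  Pike: +50 → 50 ≥ 50
Round 3 — Calder, Pike default.
  Jasper: +40 → 40 ≥ 40
  Larch: +85 → 95 ≥ 50
  Orwell: +70 → 70 < 120
Round 4 — Jasper, Larch default.
  Kent: +75 → 115 ≥ 70
Round 5 — Kent defaults.
No further defaults.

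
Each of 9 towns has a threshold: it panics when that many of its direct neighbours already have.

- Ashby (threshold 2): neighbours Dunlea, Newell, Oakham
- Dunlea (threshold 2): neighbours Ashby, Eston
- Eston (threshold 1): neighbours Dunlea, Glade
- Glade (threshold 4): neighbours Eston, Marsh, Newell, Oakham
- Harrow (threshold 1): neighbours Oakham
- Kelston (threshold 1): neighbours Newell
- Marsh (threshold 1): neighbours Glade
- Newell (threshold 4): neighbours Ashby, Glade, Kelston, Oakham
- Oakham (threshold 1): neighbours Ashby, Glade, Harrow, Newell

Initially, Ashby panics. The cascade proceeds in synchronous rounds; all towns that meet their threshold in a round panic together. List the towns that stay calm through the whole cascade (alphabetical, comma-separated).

Dunlea, Eston, Glade, Kelston, Marsh, Newell

Round 1 — Ashby panics (initial).
Round 2 — checking thresholds:
  Dunlea: 1 of 2 neighbours < 2, holds.
  Newell: 1 of 4 neighbours < 4, holds.
  Oakham: 1 of 4 neighbours ≥ 1, panics.
Round 3 — checking thresholds:
  Dunlea: 1 of 2 neighbours < 2, holds.
  Glade: 1 of 4 neighbours < 4, holds.
  Harrow: 1 of 1 neighbours ≥ 1, panics.
  Newell: 2 of 4 neighbours < 4, holds.
Round 4 — no new panics; cascade stops.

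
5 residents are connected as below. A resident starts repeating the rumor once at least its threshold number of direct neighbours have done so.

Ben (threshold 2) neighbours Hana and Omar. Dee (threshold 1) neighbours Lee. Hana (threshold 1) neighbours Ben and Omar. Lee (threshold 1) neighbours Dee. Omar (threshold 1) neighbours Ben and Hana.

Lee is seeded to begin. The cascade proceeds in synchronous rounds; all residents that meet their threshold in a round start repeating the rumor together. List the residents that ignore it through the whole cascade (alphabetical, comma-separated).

Ben, Hana, Omar

Round 1 — Lee starts repeating the rumor (initial).
Round 2 — checking thresholds:
  Dee: 1 of 1 neighbours ≥ 1, starts repeating the rumor.
Round 3 — no new spreads; cascade stops.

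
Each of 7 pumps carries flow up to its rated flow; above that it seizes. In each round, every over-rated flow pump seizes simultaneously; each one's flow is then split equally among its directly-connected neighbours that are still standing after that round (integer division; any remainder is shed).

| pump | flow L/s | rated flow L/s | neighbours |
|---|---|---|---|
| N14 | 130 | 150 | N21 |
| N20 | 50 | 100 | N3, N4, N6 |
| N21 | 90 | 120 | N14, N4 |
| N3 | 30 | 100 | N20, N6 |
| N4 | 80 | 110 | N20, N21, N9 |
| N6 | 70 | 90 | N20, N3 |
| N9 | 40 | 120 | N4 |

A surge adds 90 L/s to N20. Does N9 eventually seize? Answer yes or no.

Round 1 — N20 at 140 > 100. N20 seizes.
  N20 sheds 140 L/s to N3, N4, N6: 46 each (2 lost).
    N3: 30+46 = 76 ≤ 100
    N4: 80+46 = 126 > 110
    N6: 70+46 = 116 > 90
Round 2 — N4, N6 seize.
  N4 sheds 126 L/s to N21, N9: 63 each.
    N21: 90+63 = 153 > 120
    N9: 40+63 = 103 ≤ 120
  N6 sheds 116 L/s to N3: 116 each.
    N3: 76+116 = 192 > 100
Round 3 — N21, N3 seize.
  N21 sheds 153 L/s to N14: 153 each.
    N14: 130+153 = 283 > 150
  N3 sheds 192 L/s: no online neighbours, lost.
Round 4 — N14 seizes.
  N14 sheds 283 L/s: no online neighbours, lost.
No further seizures.

no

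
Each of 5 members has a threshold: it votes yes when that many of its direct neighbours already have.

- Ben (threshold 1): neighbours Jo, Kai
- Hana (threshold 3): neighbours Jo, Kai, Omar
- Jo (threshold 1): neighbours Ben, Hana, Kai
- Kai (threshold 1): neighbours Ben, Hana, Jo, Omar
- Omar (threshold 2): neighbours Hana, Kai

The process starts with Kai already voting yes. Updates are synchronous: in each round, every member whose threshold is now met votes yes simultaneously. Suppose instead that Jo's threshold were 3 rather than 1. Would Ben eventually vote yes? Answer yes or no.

yes

With Jo's threshold at 3:
Round 1 — Kai votes yes (initial).
Round 2 — checking thresholds:
  Ben: 1 of 2 neighbours ≥ 1, votes yes.
  Hana: 1 of 3 neighbours < 3, below threshold.
  Jo: 1 of 3 neighbours < 3, below threshold.
  Omar: 1 of 2 neighbours < 2, below threshold.
Round 3 — no new yes votes; cascade stops.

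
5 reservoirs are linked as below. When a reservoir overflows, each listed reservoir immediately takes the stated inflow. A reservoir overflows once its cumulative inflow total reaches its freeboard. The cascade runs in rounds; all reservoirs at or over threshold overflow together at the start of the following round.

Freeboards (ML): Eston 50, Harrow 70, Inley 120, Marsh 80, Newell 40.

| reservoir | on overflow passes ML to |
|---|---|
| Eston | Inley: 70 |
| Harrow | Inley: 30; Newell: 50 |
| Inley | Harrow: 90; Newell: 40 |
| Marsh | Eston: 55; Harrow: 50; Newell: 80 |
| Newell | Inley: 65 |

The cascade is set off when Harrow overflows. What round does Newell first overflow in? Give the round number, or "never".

Round 1 — Harrow overflows (initial).
  Inley: +30 → 30 < 120
  Newell: +50 → 50 ≥ 40
Round 2 — Newell overflows.
  Inley: +65 → 95 < 120
No further overflows.

2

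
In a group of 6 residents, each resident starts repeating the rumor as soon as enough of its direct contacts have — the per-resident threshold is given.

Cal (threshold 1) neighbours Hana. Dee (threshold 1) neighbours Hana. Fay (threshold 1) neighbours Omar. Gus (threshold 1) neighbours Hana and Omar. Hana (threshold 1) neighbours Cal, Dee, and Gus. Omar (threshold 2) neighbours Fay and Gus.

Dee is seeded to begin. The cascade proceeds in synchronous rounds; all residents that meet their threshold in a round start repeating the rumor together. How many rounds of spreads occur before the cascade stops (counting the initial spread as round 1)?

Round 1 — Dee starts repeating the rumor (initial).
Round 2 — checking thresholds:
  Hana: 1 of 3 neighbours ≥ 1, starts repeating the rumor.
Round 3 — checking thresholds:
  Cal: 1 of 1 neighbours ≥ 1, starts repeating the rumor.
  Gus: 1 of 2 neighbours ≥ 1, starts repeating the rumor.
Round 4 — no new spreads; cascade stops.

3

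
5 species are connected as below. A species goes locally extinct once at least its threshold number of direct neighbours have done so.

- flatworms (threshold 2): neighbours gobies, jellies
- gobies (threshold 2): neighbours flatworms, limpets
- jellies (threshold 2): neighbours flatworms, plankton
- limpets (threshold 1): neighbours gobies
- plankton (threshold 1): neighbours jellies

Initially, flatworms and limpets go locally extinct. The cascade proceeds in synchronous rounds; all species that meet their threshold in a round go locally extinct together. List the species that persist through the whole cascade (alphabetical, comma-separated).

Round 1 — flatworms, limpets go locally extinct (initial).
Round 2 — checking thresholds:
  gobies: 2 of 2 neighbours ≥ 2, goes locally extinct.
  jellies: 1 of 2 neighbours < 2, holds.
Round 3 — no new extinctions; cascade stops.

jellies, plankton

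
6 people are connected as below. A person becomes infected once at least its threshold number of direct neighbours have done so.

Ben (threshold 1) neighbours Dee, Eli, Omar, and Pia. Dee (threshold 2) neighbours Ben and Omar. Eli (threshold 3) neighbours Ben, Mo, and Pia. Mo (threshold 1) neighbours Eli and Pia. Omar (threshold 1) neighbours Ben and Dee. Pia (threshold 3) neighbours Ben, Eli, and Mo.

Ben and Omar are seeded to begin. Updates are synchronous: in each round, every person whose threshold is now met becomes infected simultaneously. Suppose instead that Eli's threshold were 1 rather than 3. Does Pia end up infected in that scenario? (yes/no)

yes

With Eli's threshold at 1:
Round 1 — Ben, Omar become infected (initial).
Round 2 — checking thresholds:
  Dee: 2 of 2 neighbours ≥ 2, becomes infected.
  Eli: 1 of 3 neighbours ≥ 1, becomes infected.
  Pia: 1 of 3 neighbours < 3, below threshold.
Round 3 — checking thresholds:
  Mo: 1 of 2 neighbours ≥ 1, becomes infected.
  Pia: 2 of 3 neighbours < 3, below threshold.
Round 4 — checking thresholds:
  Pia: 3 of 3 neighbours ≥ 3, becomes infected.
Round 5 — no new infections; cascade stops.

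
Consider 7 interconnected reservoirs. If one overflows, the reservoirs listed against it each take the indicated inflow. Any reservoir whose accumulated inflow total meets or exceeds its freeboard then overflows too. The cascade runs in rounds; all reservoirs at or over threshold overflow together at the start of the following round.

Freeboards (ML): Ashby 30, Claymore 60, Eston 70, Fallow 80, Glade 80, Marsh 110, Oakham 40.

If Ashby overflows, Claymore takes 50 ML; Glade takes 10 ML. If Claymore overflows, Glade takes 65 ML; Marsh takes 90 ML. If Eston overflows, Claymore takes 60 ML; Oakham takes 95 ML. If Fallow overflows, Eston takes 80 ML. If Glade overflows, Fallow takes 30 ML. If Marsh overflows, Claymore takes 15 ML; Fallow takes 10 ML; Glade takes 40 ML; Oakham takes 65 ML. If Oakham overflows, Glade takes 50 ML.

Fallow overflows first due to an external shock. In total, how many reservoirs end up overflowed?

5

Round 1 — Fallow overflows (initial).
  Eston: +80 → 80 ≥ 70
Round 2 — Eston overflows.
  Claymore: +60 → 60 ≥ 60
  Oakham: +95 → 95 ≥ 40
Round 3 — Claymore, Oakham overflow.
  Glade: +65+50 → 115 ≥ 80
  Marsh: +90 → 90 < 110
Round 4 — Glade overflows.
No further overflows.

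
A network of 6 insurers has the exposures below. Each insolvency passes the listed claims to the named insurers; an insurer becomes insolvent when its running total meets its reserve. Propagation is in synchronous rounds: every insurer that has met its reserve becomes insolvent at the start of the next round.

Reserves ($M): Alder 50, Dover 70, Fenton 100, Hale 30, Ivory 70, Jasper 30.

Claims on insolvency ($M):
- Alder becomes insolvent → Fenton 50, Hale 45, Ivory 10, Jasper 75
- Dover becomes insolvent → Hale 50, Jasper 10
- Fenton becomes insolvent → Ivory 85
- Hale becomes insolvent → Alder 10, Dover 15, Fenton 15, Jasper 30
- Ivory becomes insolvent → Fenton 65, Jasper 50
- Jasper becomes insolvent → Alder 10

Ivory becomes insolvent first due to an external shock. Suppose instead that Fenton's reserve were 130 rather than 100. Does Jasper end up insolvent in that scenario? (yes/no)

With Fenton's reserve at 130:
Round 1 — Ivory becomes insolvent (initial).
  Fenton: +65 → 65 < 130
  Jasper: +50 → 50 ≥ 30
Round 2 — Jasper becomes insolvent.
  Alder: +10 → 10 < 50
No further insolvencies.

yes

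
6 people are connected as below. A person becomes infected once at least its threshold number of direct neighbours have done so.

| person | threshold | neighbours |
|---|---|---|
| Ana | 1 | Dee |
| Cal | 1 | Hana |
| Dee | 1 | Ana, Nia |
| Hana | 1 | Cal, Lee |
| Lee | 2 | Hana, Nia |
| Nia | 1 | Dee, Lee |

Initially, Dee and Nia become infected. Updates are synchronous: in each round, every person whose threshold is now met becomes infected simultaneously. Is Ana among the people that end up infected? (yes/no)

Round 1 — Dee, Nia become infected (initial).
Round 2 — checking thresholds:
  Ana: 1 of 1 neighbours ≥ 1, becomes infected.
  Lee: 1 of 2 neighbours < 2, not yet.
Round 3 — no new infections; cascade stops.

yes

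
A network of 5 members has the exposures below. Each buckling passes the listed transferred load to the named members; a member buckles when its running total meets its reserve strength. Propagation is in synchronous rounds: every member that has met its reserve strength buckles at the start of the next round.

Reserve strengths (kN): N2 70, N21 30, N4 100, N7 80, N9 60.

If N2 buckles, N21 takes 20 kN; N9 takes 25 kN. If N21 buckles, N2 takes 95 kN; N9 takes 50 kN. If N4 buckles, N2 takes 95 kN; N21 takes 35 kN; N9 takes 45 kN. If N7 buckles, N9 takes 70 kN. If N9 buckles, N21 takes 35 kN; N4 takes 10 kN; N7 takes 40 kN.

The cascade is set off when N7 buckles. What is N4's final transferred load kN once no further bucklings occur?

Round 1 — N7 buckles (initial).
  N9: +70 → 70 ≥ 60
Round 2 — N9 buckles.
  N21: +35 → 35 ≥ 30
  N4: +10 → 10 < 100
Round 3 — N21 buckles.
  N2: +95 → 95 ≥ 70
Round 4 — N2 buckles.
No further bucklings.

10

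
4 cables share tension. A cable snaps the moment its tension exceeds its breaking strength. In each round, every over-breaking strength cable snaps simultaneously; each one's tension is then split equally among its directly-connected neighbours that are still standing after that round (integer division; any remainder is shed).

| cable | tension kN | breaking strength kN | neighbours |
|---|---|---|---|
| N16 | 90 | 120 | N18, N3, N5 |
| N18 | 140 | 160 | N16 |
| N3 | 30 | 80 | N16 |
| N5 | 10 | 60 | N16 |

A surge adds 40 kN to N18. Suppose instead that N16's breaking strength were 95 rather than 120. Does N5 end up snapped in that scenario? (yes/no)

yes

With N16's breaking strength at 95:
Round 1 — N18 at 180 > 160. N18 snaps.
  N18 sheds 180 kN to N16: 180 each.
    N16: 90+180 = 270 > 95
Round 2 — N16 snaps.
  N16 sheds 270 kN to N3, N5: 135 each.
    N3: 30+135 = 165 > 80
    N5: 10+135 = 145 > 60
Round 3 — N3, N5 snap.
  N3 sheds 165 kN: no online neighbours, lost.
  N5 sheds 145 kN: no online neighbours, lost.
No further breaks.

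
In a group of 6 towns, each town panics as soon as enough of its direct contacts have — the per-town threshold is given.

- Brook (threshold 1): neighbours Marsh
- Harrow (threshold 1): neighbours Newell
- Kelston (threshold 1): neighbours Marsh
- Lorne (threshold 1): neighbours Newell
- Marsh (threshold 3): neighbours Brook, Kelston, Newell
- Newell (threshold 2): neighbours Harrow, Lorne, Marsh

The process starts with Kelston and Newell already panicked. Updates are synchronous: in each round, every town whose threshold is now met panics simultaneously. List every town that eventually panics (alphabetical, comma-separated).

Harrow, Kelston, Lorne, Newell

Round 1 — Kelston, Newell panic (initial).
Round 2 — checking thresholds:
  Harrow: 1 of 1 neighbours ≥ 1, panics.
  Lorne: 1 of 1 neighbours ≥ 1, panics.
  Marsh: 2 of 3 neighbours < 3, below threshold.
Round 3 — no new panics; cascade stops.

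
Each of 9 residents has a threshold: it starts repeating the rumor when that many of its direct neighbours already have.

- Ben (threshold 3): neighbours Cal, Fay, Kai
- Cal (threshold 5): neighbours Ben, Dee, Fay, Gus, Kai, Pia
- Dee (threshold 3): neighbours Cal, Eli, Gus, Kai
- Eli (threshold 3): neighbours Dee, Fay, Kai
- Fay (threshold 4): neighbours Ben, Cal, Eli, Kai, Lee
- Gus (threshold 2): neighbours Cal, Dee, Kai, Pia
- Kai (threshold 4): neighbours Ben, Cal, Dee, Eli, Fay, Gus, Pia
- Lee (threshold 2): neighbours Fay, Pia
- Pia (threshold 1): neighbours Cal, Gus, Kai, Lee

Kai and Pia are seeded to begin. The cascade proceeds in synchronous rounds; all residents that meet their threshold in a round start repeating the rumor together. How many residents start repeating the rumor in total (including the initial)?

3

Round 1 — Kai, Pia start repeating the rumor (initial).
Round 2 — checking thresholds:
  Ben: 1 of 3 neighbours < 3, below threshold.
  Cal: 2 of 6 neighbours < 5, below threshold.
  Dee: 1 of 4 neighbours < 3, below threshold.
  Eli: 1 of 3 neighbours < 3, below threshold.
  Fay: 1 of 5 neighbours < 4, below threshold.
  Gus: 2 of 4 neighbours ≥ 2, starts repeating the rumor.
  Lee: 1 of 2 neighbours < 2, below threshold.
Round 3 — no new spreads; cascade stops.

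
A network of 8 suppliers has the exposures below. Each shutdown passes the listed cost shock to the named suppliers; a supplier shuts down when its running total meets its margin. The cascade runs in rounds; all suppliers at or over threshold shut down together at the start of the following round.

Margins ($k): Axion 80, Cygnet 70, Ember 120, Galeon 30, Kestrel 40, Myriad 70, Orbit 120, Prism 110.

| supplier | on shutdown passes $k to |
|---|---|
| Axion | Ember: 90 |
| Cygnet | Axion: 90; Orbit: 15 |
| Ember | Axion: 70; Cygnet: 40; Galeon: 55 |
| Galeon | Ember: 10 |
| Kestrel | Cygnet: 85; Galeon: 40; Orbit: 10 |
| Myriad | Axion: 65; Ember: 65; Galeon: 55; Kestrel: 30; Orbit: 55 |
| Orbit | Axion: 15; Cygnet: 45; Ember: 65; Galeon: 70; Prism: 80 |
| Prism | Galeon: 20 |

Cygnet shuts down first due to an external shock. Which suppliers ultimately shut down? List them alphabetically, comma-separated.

Axion, Cygnet

Round 1 — Cygnet shuts down (initial).
  Axion: +90 → 90 ≥ 80
  Orbit: +15 → 15 < 120
Round 2 — Axion shuts down.
  Ember: +90 → 90 < 120
No further shutdowns.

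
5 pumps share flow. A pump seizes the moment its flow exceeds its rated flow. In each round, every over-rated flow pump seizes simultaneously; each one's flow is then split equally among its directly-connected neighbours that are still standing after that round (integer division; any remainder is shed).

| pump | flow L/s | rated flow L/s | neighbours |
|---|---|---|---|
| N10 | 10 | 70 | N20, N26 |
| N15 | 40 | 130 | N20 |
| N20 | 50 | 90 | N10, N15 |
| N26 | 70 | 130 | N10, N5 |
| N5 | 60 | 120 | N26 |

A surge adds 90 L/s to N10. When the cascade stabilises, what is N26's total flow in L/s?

120

Round 1 — N10 at 100 > 70. N10 seizes.
  N10 sheds 100 L/s to N20, N26: 50 each.
    N20: 50+50 = 100 > 90
    N26: 70+50 = 120 ≤ 130
Round 2 — N20 seizes.
  N20 sheds 100 L/s to N15: 100 each.
    N15: 40+100 = 140 > 130
Round 3 — N15 seizes.
  N15 sheds 140 L/s: no online neighbours, lost.
No further seizures.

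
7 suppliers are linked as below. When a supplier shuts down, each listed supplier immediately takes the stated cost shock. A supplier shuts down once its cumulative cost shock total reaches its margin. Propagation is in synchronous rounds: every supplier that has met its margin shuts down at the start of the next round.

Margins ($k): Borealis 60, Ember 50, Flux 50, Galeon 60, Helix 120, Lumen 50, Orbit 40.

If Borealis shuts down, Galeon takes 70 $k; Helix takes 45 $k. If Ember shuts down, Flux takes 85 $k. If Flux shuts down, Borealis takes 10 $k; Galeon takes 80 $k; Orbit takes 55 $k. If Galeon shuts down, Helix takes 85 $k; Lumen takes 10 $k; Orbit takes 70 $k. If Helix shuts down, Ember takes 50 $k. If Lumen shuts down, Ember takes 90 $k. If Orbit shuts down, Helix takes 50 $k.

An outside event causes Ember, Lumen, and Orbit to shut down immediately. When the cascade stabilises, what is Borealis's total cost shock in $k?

10

Round 1 — Ember, Lumen, Orbit shut down (initial).
  Flux: +85 → 85 ≥ 50
  Helix: +50 → 50 < 120
Round 2 — Flux shuts down.
  Borealis: +10 → 10 < 60
  Galeon: +80 → 80 ≥ 60
Round 3 — Galeon shuts down.
  Helix: +85 → 135 ≥ 120
Round 4 — Helix shuts down.
No further shutdowns.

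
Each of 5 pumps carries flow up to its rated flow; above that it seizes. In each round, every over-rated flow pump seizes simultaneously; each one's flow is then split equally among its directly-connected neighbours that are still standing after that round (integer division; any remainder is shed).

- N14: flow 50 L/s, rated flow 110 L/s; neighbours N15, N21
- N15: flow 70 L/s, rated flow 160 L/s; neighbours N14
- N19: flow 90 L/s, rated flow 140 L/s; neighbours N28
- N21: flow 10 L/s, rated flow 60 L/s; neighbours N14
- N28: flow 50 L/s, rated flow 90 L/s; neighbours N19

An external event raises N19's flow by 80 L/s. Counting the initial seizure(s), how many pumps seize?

2

Round 1 — N19 at 170 > 140. N19 seizes.
  N19 sheds 170 L/s to N28: 170 each.
    N28: 50+170 = 220 > 90
Round 2 — N28 seizes.
  N28 sheds 220 L/s: no online neighbours, lost.
No further seizures.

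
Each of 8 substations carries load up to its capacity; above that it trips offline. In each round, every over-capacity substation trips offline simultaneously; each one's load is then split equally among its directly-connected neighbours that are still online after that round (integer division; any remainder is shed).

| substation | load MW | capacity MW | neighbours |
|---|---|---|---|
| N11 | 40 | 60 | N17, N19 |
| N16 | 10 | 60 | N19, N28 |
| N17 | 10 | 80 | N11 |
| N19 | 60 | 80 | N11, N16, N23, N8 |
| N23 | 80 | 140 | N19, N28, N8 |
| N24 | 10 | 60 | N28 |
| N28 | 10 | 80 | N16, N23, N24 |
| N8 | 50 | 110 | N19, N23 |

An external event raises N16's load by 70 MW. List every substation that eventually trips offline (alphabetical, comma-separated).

Round 1 — N16 at 80 > 60. N16 trips offline.
  N16 sheds 80 MW to N19, N28: 40 each.
    N19: 60+40 = 100 > 80
    N28: 10+40 = 50 ≤ 80
Round 2 — N19 trips offline.
  N19 sheds 100 MW to N11, N23, N8: 33 each (1 lost).
    N11: 40+33 = 73 > 60
    N23: 80+33 = 113 ≤ 140
    N8: 50+33 = 83 ≤ 110
Round 3 — N11 trips offline.
  N11 sheds 73 MW to N17: 73 each.
    N17: 10+73 = 83 > 80
Round 4 — N17 trips offline.
  N17 sheds 83 MW: no online neighbours, lost.
No further trips.

N11, N16, N17, N19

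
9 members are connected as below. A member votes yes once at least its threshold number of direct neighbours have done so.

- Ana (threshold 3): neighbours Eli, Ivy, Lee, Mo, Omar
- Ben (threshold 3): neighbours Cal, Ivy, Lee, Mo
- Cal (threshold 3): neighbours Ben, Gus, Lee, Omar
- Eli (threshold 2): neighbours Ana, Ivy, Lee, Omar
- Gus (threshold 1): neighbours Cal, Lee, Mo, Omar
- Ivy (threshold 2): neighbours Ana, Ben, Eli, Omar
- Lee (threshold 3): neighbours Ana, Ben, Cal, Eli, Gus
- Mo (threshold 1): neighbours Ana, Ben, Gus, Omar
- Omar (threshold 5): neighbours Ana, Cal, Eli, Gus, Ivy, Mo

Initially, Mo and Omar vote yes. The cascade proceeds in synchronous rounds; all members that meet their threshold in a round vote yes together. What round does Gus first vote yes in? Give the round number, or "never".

Round 1 — Mo, Omar vote yes (initial).
Round 2 — checking thresholds:
  Ana: 2 of 5 neighbours < 3, holds.
  Ben: 1 of 4 neighbours < 3, holds.
  Cal: 1 of 4 neighbours < 3, holds.
  Eli: 1 of 4 neighbours < 2, holds.
  Gus: 2 of 4 neighbours ≥ 1, votes yes.
  Ivy: 1 of 4 neighbours < 2, holds.
Round 3 — no new yes votes; cascade stops.

2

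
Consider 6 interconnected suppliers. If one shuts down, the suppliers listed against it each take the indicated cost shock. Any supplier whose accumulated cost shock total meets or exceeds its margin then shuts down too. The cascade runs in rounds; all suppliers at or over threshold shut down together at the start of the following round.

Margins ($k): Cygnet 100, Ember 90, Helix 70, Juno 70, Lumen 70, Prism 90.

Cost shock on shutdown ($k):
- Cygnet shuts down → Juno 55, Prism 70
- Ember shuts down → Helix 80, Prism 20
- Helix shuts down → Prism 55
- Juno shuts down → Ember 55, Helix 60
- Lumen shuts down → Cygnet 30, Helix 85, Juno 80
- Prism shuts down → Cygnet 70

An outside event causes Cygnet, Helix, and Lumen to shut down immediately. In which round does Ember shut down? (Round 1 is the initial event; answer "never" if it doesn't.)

Round 1 — Cygnet, Helix, Lumen shut down (initial).
  Juno: +55+80 → 135 ≥ 70
  Prism: +70+55 → 125 ≥ 90
Round 2 — Juno, Prism shut down.
  Ember: +55 → 55 < 90
No further shutdowns.

never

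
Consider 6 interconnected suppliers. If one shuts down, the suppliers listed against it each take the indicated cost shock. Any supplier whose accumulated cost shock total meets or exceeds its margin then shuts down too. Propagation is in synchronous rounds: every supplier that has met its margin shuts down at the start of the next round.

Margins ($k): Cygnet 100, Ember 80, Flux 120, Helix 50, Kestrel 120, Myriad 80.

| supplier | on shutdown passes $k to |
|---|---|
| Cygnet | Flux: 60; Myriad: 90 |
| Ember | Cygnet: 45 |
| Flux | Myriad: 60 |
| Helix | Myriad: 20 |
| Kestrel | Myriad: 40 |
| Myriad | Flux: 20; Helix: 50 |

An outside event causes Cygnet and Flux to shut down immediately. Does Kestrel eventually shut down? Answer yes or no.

no

Round 1 — Cygnet, Flux shut down (initial).
  Myriad: +90+60 → 150 ≥ 80
Round 2 — Myriad shuts down.
  Helix: +50 → 50 ≥ 50
Round 3 — Helix shuts down.
No further shutdowns.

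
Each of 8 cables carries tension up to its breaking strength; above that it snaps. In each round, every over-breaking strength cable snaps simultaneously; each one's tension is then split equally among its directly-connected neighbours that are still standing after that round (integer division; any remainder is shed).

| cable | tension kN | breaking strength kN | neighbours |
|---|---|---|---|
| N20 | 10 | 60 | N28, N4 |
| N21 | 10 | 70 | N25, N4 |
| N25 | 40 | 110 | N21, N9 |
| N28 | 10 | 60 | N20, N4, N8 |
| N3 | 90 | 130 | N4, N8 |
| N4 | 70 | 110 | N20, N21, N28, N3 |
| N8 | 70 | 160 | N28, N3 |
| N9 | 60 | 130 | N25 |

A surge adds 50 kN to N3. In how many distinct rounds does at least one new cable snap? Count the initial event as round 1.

Round 1 — N3 at 140 > 130. N3 snaps.
  N3 sheds 140 kN to N4, N8: 70 each.
    N4: 70+70 = 140 > 110
    N8: 70+70 = 140 ≤ 160
Round 2 — N4 snaps.
  N4 sheds 140 kN to N20, N21, N28: 46 each (2 lost).
    N20: 10+46 = 56 ≤ 60
    N21: 10+46 = 56 ≤ 70
    N28: 10+46 = 56 ≤ 60
No further breaks.

2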